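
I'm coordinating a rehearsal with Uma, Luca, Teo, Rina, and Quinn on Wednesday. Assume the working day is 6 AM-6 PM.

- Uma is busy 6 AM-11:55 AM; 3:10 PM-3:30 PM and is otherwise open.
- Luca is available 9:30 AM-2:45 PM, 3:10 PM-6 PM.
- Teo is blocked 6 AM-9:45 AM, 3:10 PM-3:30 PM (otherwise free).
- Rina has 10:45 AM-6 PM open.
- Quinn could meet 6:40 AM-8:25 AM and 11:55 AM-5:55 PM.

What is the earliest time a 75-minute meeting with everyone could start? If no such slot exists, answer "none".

11:55

Uma free: 11:55-15:10, 15:30-18:00 (invert busy blocks within the working day).
Luca free: 09:30-14:45, 15:10-18:00.
Teo free: 09:45-15:10, 15:30-18:00 (invert busy blocks within the working day).
Rina free: 10:45-18:00.
Quinn free: 06:40-08:25, 11:55-17:55.
Uma ∩ Luca: 11:55-14:45, 15:30-18:00.
Uma ∩ Luca ∩ Teo: 11:55-14:45, 15:30-18:00.
Uma ∩ Luca ∩ Teo ∩ Rina: 11:55-14:45, 15:30-18:00.
Uma ∩ Luca ∩ Teo ∩ Rina ∩ Quinn: 11:55-14:45, 15:30-17:55.
Those are the intersection windows.
The first common window of at least 75 minutes is 11:55-14:45, so the earliest start is 11:55.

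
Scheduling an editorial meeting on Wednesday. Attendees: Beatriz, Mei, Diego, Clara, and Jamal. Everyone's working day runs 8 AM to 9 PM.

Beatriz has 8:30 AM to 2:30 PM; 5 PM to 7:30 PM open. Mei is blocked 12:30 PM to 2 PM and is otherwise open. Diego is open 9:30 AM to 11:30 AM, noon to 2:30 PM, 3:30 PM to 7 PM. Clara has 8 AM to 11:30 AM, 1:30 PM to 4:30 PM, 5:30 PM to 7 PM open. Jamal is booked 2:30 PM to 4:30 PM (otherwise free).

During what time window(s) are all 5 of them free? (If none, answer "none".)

Beatriz free: 08:30-14:30, 17:00-19:30.
Mei free: 08:00-12:30, 14:00-21:00 (invert busy blocks within the working day).
Diego free: 09:30-11:30, 12:00-14:30, 15:30-19:00.
Clara free: 08:00-11:30, 13:30-16:30, 17:30-19:00.
Jamal free: 08:00-14:30, 16:30-21:00 (invert busy blocks within the working day).
Beatriz ∩ Mei: 08:30-12:30, 14:00-14:30, 17:00-19:30.
Beatriz ∩ Mei ∩ Diego: 09:30-11:30, 12:00-12:30, 14:00-14:30, 17:00-19:00.
Beatriz ∩ Mei ∩ Diego ∩ Clara: 09:30-11:30, 14:00-14:30, 17:30-19:00.
Beatriz ∩ Mei ∩ Diego ∩ Clara ∩ Jamal: 09:30-11:30, 14:00-14:30, 17:30-19:00.
Those are the intersection windows.

09:30-11:30, 14:00-14:30, 17:30-19:00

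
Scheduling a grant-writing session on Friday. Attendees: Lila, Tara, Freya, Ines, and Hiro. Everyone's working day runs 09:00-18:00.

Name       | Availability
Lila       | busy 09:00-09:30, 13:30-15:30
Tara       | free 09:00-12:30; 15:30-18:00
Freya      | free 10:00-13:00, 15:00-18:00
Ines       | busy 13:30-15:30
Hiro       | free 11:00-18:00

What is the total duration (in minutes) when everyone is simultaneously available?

240

Lila free: 09:30-13:30, 15:30-18:00 (invert busy blocks within the working day).
Tara free: 09:00-12:30, 15:30-18:00.
Freya free: 10:00-13:00, 15:00-18:00.
Ines free: 09:00-13:30, 15:30-18:00 (invert busy blocks within the working day).
Hiro free: 11:00-18:00.
Lila ∩ Tara: 09:30-12:30, 15:30-18:00.
Lila ∩ Tara ∩ Freya: 10:00-12:30, 15:30-18:00.
Lila ∩ Tara ∩ Freya ∩ Ines: 10:00-12:30, 15:30-18:00.
Lila ∩ Tara ∩ Freya ∩ Ines ∩ Hiro: 11:00-12:30, 15:30-18:00.
Those are the intersection windows.
Summing the common windows: 90 + 150 = 240 minutes.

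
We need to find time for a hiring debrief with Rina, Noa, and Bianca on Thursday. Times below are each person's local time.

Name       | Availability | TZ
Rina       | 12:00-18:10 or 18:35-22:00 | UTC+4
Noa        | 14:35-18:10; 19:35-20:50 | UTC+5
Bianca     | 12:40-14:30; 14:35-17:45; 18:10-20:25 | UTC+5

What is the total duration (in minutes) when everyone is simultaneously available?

Rina in UTC: 08:00-14:10, 14:35-18:00 (subtract 4h to convert from UTC+4).
Noa in UTC: 09:35-13:10, 14:35-15:50 (subtract 5h to convert from UTC+5).
Bianca in UTC: 07:40-09:30, 09:35-12:45, 13:10-15:25 (subtract 5h to convert from UTC+5).
Rina ∩ Noa: 09:35-13:10, 14:35-15:50.
Rina ∩ Noa ∩ Bianca: 09:35-12:45, 14:35-15:25.
Those are the intersection windows.
Summing the common windows: 190 + 50 = 240 minutes.

240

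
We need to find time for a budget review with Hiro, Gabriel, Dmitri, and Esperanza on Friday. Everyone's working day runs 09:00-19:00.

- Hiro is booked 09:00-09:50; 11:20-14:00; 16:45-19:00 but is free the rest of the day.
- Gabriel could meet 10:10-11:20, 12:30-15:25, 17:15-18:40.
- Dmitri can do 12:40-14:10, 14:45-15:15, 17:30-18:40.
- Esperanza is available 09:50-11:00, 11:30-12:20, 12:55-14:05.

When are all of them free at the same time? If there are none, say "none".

14:00-14:05

Hiro free: 09:50-11:20, 14:00-16:45 (invert busy blocks within the working day).
Gabriel free: 10:10-11:20, 12:30-15:25, 17:15-18:40.
Dmitri free: 12:40-14:10, 14:45-15:15, 17:30-18:40.
Esperanza free: 09:50-11:00, 11:30-12:20, 12:55-14:05.
Hiro ∩ Gabriel: 10:10-11:20, 14:00-15:25.
Hiro ∩ Gabriel ∩ Dmitri: 14:00-14:10, 14:45-15:15.
Hiro ∩ Gabriel ∩ Dmitri ∩ Esperanza: 14:00-14:05.
So the common availability across everyone is 14:00-14:05.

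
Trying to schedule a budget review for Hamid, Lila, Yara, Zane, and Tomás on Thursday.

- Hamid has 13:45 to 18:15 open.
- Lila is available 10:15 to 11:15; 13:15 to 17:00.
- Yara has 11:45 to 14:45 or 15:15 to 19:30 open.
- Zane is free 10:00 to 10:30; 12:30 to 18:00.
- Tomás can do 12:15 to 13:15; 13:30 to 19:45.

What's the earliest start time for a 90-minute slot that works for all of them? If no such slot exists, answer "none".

Hamid ∩ Lila: 13:45-17:00.
Hamid ∩ Lila ∩ Yara: 13:45-14:45, 15:15-17:00.
Hamid ∩ Lila ∩ Yara ∩ Zane: 13:45-14:45, 15:15-17:00.
Hamid ∩ Lila ∩ Yara ∩ Zane ∩ Tomás: 13:45-14:45, 15:15-17:00.
The first common window of at least 90 minutes is 15:15-17:00, so the earliest start is 15:15.

15:15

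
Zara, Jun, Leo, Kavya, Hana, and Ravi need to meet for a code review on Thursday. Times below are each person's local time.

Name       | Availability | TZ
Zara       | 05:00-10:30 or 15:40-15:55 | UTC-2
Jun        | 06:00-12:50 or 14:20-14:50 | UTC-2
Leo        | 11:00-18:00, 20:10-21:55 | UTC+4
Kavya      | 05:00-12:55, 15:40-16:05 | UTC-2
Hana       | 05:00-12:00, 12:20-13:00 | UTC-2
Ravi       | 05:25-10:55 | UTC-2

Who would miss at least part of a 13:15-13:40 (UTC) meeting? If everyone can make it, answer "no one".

Ravi, Zara

Zara in UTC: 07:00-12:30, 17:40-17:55 (add 2h to convert from UTC-2).
Jun in UTC: 08:00-14:50, 16:20-16:50 (add 2h to convert from UTC-2).
Leo in UTC: 07:00-14:00, 16:10-17:55 (subtract 4h to convert from UTC+4).
Kavya in UTC: 07:00-14:55, 17:40-18:05 (add 2h to convert from UTC-2).
Hana in UTC: 07:00-14:00, 14:20-15:00 (add 2h to convert from UTC-2).
Ravi in UTC: 07:25-12:55 (add 2h to convert from UTC-2).
Zara: not fully free for 13:15-13:40. Jun: free for 13:15-13:40. Leo: free for 13:15-13:40. Kavya: free for 13:15-13:40. Hana: free for 13:15-13:40. Ravi: not fully free for 13:15-13:40.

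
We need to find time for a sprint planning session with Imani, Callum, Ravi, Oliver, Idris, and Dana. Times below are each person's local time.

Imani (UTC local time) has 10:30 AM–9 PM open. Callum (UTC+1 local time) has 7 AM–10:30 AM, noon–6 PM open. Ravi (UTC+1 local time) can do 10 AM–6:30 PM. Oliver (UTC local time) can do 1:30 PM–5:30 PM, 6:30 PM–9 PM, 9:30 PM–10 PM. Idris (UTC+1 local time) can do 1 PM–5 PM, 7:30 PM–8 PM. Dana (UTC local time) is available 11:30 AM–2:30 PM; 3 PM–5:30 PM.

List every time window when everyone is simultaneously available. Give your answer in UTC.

13:30-14:30, 15:00-16:00

Imani in UTC: 10:30-21:00.
Callum in UTC: 06:00-09:30, 11:00-17:00 (subtract 1h to convert from UTC+1).
Ravi in UTC: 09:00-17:30 (subtract 1h to convert from UTC+1).
Oliver in UTC: 13:30-17:30, 18:30-21:00, 21:30-22:00.
Idris in UTC: 12:00-16:00, 18:30-19:00 (subtract 1h to convert from UTC+1).
Dana in UTC: 11:30-14:30, 15:00-17:30.
Imani ∩ Callum: 11:00-17:00.
Imani ∩ Callum ∩ Ravi: 11:00-17:00.
Imani ∩ Callum ∩ Ravi ∩ Oliver: 13:30-17:00.
Imani ∩ Callum ∩ Ravi ∩ Oliver ∩ Idris: 13:30-16:00.
Imani ∩ Callum ∩ Ravi ∩ Oliver ∩ Idris ∩ Dana: 13:30-14:30, 15:00-16:00.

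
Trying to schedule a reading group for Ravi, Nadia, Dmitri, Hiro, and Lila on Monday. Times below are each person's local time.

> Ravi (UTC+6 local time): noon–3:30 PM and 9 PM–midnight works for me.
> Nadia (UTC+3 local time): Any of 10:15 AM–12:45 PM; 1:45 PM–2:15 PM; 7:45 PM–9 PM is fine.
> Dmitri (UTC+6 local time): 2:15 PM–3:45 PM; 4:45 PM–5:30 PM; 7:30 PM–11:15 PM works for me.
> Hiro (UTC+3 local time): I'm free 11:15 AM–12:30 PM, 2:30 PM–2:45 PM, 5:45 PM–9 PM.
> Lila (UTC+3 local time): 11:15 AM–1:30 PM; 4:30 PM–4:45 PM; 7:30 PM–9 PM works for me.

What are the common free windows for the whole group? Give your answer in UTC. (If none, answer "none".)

08:15-09:30, 16:45-17:15

Ravi in UTC: 06:00-09:30, 15:00-18:00 (subtract 6h to convert from UTC+6).
Nadia in UTC: 07:15-09:45, 10:45-11:15, 16:45-18:00 (subtract 3h to convert from UTC+3).
Dmitri in UTC: 08:15-09:45, 10:45-11:30, 13:30-17:15 (subtract 6h to convert from UTC+6).
Hiro in UTC: 08:15-09:30, 11:30-11:45, 14:45-18:00 (subtract 3h to convert from UTC+3).
Lila in UTC: 08:15-10:30, 13:30-13:45, 16:30-18:00 (subtract 3h to convert from UTC+3).
Ravi ∩ Nadia: 07:15-09:30, 16:45-18:00.
Ravi ∩ Nadia ∩ Dmitri: 08:15-09:30, 16:45-17:15.
Ravi ∩ Nadia ∩ Dmitri ∩ Hiro: 08:15-09:30, 16:45-17:15.
Ravi ∩ Nadia ∩ Dmitri ∩ Hiro ∩ Lila: 08:15-09:30, 16:45-17:15.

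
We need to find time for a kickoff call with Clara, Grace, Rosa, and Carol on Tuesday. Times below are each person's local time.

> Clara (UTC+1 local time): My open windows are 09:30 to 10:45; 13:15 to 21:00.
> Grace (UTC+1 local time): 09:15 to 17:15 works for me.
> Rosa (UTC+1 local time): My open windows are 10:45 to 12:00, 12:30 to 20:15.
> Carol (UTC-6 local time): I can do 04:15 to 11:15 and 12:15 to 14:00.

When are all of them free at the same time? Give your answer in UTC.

12:15-16:15

Clara in UTC: 08:30-09:45, 12:15-20:00 (subtract 1h to convert from UTC+1).
Grace in UTC: 08:15-16:15 (subtract 1h to convert from UTC+1).
Rosa in UTC: 09:45-11:00, 11:30-19:15 (subtract 1h to convert from UTC+1).
Carol in UTC: 10:15-17:15, 18:15-20:00 (add 6h to convert from UTC-6).
Clara ∩ Grace: 08:30-09:45, 12:15-16:15.
Clara ∩ Grace ∩ Rosa: 12:15-16:15.
Clara ∩ Grace ∩ Rosa ∩ Carol: 12:15-16:15.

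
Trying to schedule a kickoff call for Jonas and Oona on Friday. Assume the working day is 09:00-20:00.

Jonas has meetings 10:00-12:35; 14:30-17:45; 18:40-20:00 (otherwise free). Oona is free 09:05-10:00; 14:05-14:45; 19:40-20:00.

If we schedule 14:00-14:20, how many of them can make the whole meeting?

1

Jonas free: 09:00-10:00, 12:35-14:30, 17:45-18:40 (invert busy blocks within the working day).
Oona free: 09:05-10:00, 14:05-14:45, 19:40-20:00.
Jonas can make the full 14:00-14:20 slot — that's 1.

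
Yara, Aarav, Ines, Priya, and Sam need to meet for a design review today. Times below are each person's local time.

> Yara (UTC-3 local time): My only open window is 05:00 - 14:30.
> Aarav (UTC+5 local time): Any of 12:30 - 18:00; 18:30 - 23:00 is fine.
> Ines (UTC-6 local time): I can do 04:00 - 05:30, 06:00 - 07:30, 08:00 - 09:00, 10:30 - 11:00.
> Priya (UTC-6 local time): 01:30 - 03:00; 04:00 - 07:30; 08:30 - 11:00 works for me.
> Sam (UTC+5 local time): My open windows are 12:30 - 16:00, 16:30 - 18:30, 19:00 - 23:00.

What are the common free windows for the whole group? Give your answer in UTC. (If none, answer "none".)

Yara in UTC: 08:00-17:30 (add 3h to convert from UTC-3).
Aarav in UTC: 07:30-13:00, 13:30-18:00 (subtract 5h to convert from UTC+5).
Ines in UTC: 10:00-11:30, 12:00-13:30, 14:00-15:00, 16:30-17:00 (add 6h to convert from UTC-6).
Priya in UTC: 07:30-09:00, 10:00-13:30, 14:30-17:00 (add 6h to convert from UTC-6).
Sam in UTC: 07:30-11:00, 11:30-13:30, 14:00-18:00 (subtract 5h to convert from UTC+5).
Yara ∩ Aarav: 08:00-13:00, 13:30-17:30.
Yara ∩ Aarav ∩ Ines: 10:00-11:30, 12:00-13:00, 14:00-15:00, 16:30-17:00.
Yara ∩ Aarav ∩ Ines ∩ Priya: 10:00-11:30, 12:00-13:00, 14:30-15:00, 16:30-17:00.
Yara ∩ Aarav ∩ Ines ∩ Priya ∩ Sam: 10:00-11:00, 12:00-13:00, 14:30-15:00, 16:30-17:00.
Those are the intersection windows.

10:00-11:00, 12:00-13:00, 14:30-15:00, 16:30-17:00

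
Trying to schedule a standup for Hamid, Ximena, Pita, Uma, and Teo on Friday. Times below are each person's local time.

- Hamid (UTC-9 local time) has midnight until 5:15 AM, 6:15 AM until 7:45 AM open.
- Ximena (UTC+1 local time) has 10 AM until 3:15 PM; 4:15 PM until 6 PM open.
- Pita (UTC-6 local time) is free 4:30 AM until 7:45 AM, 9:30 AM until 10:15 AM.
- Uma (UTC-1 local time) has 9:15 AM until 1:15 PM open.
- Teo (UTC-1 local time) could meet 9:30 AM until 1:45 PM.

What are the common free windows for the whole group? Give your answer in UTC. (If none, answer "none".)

Hamid in UTC: 09:00-14:15, 15:15-16:45 (add 9h to convert from UTC-9).
Ximena in UTC: 09:00-14:15, 15:15-17:00 (subtract 1h to convert from UTC+1).
Pita in UTC: 10:30-13:45, 15:30-16:15 (add 6h to convert from UTC-6).
Uma in UTC: 10:15-14:15 (add 1h to convert from UTC-1).
Teo in UTC: 10:30-14:45 (add 1h to convert from UTC-1).
Hamid ∩ Ximena: 09:00-14:15, 15:15-16:45.
Hamid ∩ Ximena ∩ Pita: 10:30-13:45, 15:30-16:15.
Hamid ∩ Ximena ∩ Pita ∩ Uma: 10:30-13:45.
Hamid ∩ Ximena ∩ Pita ∩ Uma ∩ Teo: 10:30-13:45.
So the common availability across everyone is 10:30-13:45.

10:30-13:45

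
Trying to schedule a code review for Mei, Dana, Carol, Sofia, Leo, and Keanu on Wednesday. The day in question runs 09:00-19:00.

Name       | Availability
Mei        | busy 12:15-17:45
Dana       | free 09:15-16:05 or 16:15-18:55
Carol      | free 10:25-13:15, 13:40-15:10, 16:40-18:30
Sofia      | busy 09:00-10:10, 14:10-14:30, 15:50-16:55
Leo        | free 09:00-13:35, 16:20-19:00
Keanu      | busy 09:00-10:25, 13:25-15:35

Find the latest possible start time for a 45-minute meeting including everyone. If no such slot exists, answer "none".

Mei free: 09:00-12:15, 17:45-19:00 (invert busy blocks within the working day).
Dana free: 09:15-16:05, 16:15-18:55.
Carol free: 10:25-13:15, 13:40-15:10, 16:40-18:30.
Sofia free: 10:10-14:10, 14:30-15:50, 16:55-19:00 (invert busy blocks within the working day).
Leo free: 09:00-13:35, 16:20-19:00.
Keanu free: 10:25-13:25, 15:35-19:00 (invert busy blocks within the working day).
Mei ∩ Dana: 09:15-12:15, 17:45-18:55.
Mei ∩ Dana ∩ Carol: 10:25-12:15, 17:45-18:30.
Mei ∩ Dana ∩ Carol ∩ Sofia: 10:25-12:15, 17:45-18:30.
Mei ∩ Dana ∩ Carol ∩ Sofia ∩ Leo: 10:25-12:15, 17:45-18:30.
Mei ∩ Dana ∩ Carol ∩ Sofia ∩ Leo ∩ Keanu: 10:25-12:15, 17:45-18:30.
The last common window of at least 45 minutes is 17:45-18:30; a 45-minute meeting can start as late as 17:45 and still end by 18:30.

17:45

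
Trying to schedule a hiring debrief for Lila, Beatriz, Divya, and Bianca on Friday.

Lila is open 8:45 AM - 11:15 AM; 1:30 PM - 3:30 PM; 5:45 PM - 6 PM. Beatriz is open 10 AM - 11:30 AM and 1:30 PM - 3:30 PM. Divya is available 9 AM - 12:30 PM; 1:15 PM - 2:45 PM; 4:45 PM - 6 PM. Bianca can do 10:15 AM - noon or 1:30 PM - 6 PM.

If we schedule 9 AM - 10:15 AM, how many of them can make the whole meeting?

2

Lila and Divya can make the full 09:00-10:15 slot — that's 2.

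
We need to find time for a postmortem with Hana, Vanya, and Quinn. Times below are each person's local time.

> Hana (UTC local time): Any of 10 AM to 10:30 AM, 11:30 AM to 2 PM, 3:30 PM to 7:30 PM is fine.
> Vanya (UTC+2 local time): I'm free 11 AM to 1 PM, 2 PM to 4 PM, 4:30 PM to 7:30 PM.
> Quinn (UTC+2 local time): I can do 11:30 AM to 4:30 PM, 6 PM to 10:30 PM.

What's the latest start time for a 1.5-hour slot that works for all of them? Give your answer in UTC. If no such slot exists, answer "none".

Hana in UTC: 10:00-10:30, 11:30-14:00, 15:30-19:30.
Vanya in UTC: 09:00-11:00, 12:00-14:00, 14:30-17:30 (subtract 2h to convert from UTC+2).
Quinn in UTC: 09:30-14:30, 16:00-20:30 (subtract 2h to convert from UTC+2).
Hana ∩ Vanya: 10:00-10:30, 12:00-14:00, 15:30-17:30.
Hana ∩ Vanya ∩ Quinn: 10:00-10:30, 12:00-14:00, 16:00-17:30.
The last common window of at least 90 minutes is 16:00-17:30; a 90-minute meeting can start as late as 16:00 and still end by 17:30.

16:00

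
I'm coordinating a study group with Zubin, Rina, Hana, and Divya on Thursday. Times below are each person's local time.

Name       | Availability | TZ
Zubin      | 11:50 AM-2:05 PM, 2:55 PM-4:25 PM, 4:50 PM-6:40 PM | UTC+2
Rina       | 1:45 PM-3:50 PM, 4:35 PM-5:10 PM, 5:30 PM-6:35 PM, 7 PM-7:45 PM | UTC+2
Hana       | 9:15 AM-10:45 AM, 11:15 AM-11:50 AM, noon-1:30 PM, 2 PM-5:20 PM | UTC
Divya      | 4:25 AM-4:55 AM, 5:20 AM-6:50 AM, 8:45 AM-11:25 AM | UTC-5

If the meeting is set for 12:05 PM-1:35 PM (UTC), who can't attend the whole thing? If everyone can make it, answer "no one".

Divya, Hana, Zubin

Zubin in UTC: 09:50-12:05, 12:55-14:25, 14:50-16:40 (subtract 2h to convert from UTC+2).
Rina in UTC: 11:45-13:50, 14:35-15:10, 15:30-16:35, 17:00-17:45 (subtract 2h to convert from UTC+2).
Hana in UTC: 09:15-10:45, 11:15-11:50, 12:00-13:30, 14:00-17:20.
Divya in UTC: 09:25-09:55, 10:20-11:50, 13:45-16:25 (add 5h to convert from UTC-5).
Zubin: not fully free for 12:05-13:35. Rina: free for 12:05-13:35. Hana: not fully free for 12:05-13:35. Divya: not fully free for 12:05-13:35.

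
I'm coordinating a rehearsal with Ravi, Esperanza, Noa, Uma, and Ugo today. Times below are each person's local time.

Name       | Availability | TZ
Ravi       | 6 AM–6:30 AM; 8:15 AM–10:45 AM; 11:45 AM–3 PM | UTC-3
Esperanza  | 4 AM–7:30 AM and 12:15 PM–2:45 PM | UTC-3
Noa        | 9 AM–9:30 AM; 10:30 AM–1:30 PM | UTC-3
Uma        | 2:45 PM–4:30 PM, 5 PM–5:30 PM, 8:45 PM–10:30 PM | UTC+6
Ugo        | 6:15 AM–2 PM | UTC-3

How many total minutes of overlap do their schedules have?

Ravi in UTC: 09:00-09:30, 11:15-13:45, 14:45-18:00 (add 3h to convert from UTC-3).
Esperanza in UTC: 07:00-10:30, 15:15-17:45 (add 3h to convert from UTC-3).
Noa in UTC: 12:00-12:30, 13:30-16:30 (add 3h to convert from UTC-3).
Uma in UTC: 08:45-10:30, 11:00-11:30, 14:45-16:30 (subtract 6h to convert from UTC+6).
Ugo in UTC: 09:15-17:00 (add 3h to convert from UTC-3).
Ravi ∩ Esperanza: 09:00-09:30, 15:15-17:45.
Ravi ∩ Esperanza ∩ Noa: 15:15-16:30.
Ravi ∩ Esperanza ∩ Noa ∩ Uma: 15:15-16:30.
Ravi ∩ Esperanza ∩ Noa ∩ Uma ∩ Ugo: 15:15-16:30.
So the common availability across everyone is 15:15-16:30.
That's a single block of 75 minutes.

75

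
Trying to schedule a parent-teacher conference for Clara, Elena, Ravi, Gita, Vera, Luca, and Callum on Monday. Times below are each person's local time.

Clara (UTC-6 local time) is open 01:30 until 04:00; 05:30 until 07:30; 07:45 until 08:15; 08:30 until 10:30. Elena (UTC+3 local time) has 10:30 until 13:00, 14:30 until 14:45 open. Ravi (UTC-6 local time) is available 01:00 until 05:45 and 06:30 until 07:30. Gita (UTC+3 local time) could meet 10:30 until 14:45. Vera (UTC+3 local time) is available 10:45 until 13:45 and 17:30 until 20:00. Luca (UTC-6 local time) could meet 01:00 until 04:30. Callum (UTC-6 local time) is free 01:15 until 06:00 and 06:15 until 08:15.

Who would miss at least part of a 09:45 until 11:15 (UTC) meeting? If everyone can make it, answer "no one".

Clara, Elena, Luca, Vera

Clara in UTC: 07:30-10:00, 11:30-13:30, 13:45-14:15, 14:30-16:30 (add 6h to convert from UTC-6).
Elena in UTC: 07:30-10:00, 11:30-11:45 (subtract 3h to convert from UTC+3).
Ravi in UTC: 07:00-11:45, 12:30-13:30 (add 6h to convert from UTC-6).
Gita in UTC: 07:30-11:45 (subtract 3h to convert from UTC+3).
Vera in UTC: 07:45-10:45, 14:30-17:00 (subtract 3h to convert from UTC+3).
Luca in UTC: 07:00-10:30 (add 6h to convert from UTC-6).
Callum in UTC: 07:15-12:00, 12:15-14:15 (add 6h to convert from UTC-6).
Clara: not fully free for 09:45-11:15. Elena: not fully free for 09:45-11:15. Ravi: free for 09:45-11:15. Gita: free for 09:45-11:15. Vera: not fully free for 09:45-11:15. Luca: not fully free for 09:45-11:15. Callum: free for 09:45-11:15.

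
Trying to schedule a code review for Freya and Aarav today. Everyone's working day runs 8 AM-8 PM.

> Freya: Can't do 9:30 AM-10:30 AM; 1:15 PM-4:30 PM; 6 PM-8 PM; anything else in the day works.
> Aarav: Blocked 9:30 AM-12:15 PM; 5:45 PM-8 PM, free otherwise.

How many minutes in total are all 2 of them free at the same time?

Freya free: 08:00-09:30, 10:30-13:15, 16:30-18:00 (invert busy blocks within the working day).
Aarav free: 08:00-09:30, 12:15-17:45 (invert busy blocks within the working day).
Freya ∩ Aarav: 08:00-09:30, 12:15-13:15, 16:30-17:45.
So the common availability across everyone is 08:00-09:30, 12:15-13:15, 16:30-17:45.
Summing the common windows: 90 + 60 + 75 = 225 minutes.

225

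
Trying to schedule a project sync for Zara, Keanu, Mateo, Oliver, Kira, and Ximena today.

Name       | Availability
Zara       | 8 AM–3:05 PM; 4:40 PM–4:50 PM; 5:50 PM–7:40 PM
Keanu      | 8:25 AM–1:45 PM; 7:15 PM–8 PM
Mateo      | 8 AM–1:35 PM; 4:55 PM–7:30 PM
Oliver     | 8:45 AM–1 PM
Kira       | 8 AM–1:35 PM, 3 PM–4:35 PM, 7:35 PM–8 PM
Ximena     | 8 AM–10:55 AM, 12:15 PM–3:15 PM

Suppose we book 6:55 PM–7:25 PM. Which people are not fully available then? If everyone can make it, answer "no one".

Zara: free for 18:55-19:25. Keanu: not fully free for 18:55-19:25. Mateo: free for 18:55-19:25. Oliver: not fully free for 18:55-19:25. Kira: not fully free for 18:55-19:25. Ximena: not fully free for 18:55-19:25.

Keanu, Kira, Oliver, Ximena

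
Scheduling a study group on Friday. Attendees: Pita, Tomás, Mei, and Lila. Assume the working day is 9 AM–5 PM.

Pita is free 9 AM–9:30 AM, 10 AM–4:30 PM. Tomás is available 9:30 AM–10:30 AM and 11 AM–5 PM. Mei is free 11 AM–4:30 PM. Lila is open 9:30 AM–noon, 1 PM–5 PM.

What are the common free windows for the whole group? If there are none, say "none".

Pita ∩ Tomás: 10:00-10:30, 11:00-16:30.
Pita ∩ Tomás ∩ Mei: 11:00-16:30.
Pita ∩ Tomás ∩ Mei ∩ Lila: 11:00-12:00, 13:00-16:30.
So the common availability across everyone is 11:00-12:00, 13:00-16:30.

11:00-12:00, 13:00-16:30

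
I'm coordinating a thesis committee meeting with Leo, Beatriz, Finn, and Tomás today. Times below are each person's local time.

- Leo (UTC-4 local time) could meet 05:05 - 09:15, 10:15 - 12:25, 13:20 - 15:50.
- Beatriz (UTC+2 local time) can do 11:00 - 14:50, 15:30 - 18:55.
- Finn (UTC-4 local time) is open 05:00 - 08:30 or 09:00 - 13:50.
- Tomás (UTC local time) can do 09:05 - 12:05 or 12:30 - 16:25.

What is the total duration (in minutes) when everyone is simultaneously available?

310

Leo in UTC: 09:05-13:15, 14:15-16:25, 17:20-19:50 (add 4h to convert from UTC-4).
Beatriz in UTC: 09:00-12:50, 13:30-16:55 (subtract 2h to convert from UTC+2).
Finn in UTC: 09:00-12:30, 13:00-17:50 (add 4h to convert from UTC-4).
Tomás in UTC: 09:05-12:05, 12:30-16:25.
Leo ∩ Beatriz: 09:05-12:50, 14:15-16:25.
Leo ∩ Beatriz ∩ Finn: 09:05-12:30, 14:15-16:25.
Leo ∩ Beatriz ∩ Finn ∩ Tomás: 09:05-12:05, 14:15-16:25.
Summing the common windows: 180 + 130 = 310 minutes.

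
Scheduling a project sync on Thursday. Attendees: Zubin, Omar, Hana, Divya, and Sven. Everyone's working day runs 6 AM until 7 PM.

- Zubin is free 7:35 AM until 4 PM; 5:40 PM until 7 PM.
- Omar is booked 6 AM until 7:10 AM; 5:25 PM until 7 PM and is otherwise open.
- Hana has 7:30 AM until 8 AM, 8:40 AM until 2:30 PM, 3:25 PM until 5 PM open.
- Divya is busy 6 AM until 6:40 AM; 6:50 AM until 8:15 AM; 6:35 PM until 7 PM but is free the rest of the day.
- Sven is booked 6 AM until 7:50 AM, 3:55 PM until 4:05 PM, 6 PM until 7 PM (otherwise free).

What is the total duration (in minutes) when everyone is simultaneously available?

Zubin free: 07:35-16:00, 17:40-19:00.
Omar free: 07:10-17:25 (invert busy blocks within the working day).
Hana free: 07:30-08:00, 08:40-14:30, 15:25-17:00.
Divya free: 06:40-06:50, 08:15-18:35 (invert busy blocks within the working day).
Sven free: 07:50-15:55, 16:05-18:00 (invert busy blocks within the working day).
Zubin ∩ Omar: 07:35-16:00.
Zubin ∩ Omar ∩ Hana: 07:35-08:00, 08:40-14:30, 15:25-16:00.
Zubin ∩ Omar ∩ Hana ∩ Divya: 08:40-14:30, 15:25-16:00.
Zubin ∩ Omar ∩ Hana ∩ Divya ∩ Sven: 08:40-14:30, 15:25-15:55.
So the common availability across everyone is 08:40-14:30, 15:25-15:55.
Summing the common windows: 350 + 30 = 380 minutes.

380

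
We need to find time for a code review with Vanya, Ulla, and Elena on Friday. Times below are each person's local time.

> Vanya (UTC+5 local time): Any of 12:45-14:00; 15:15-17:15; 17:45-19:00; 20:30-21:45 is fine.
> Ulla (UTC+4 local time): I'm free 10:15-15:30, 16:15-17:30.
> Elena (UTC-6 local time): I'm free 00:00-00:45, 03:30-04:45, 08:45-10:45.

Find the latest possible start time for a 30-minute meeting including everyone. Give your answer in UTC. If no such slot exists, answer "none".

10:15

Vanya in UTC: 07:45-09:00, 10:15-12:15, 12:45-14:00, 15:30-16:45 (subtract 5h to convert from UTC+5).
Ulla in UTC: 06:15-11:30, 12:15-13:30 (subtract 4h to convert from UTC+4).
Elena in UTC: 06:00-06:45, 09:30-10:45, 14:45-16:45 (add 6h to convert from UTC-6).
Vanya ∩ Ulla: 07:45-09:00, 10:15-11:30, 12:45-13:30.
Vanya ∩ Ulla ∩ Elena: 10:15-10:45.
The last common window of at least 30 minutes is 10:15-10:45; a 30-minute meeting can start as late as 10:15 and still end by 10:45.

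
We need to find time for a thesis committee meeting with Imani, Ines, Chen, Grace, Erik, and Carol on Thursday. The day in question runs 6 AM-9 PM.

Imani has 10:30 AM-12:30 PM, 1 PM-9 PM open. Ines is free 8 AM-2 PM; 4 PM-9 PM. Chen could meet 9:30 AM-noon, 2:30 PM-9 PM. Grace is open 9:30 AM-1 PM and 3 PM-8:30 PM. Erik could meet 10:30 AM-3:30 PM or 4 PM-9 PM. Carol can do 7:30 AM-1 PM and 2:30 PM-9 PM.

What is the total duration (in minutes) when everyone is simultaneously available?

Imani ∩ Ines: 10:30-12:30, 13:00-14:00, 16:00-21:00.
Imani ∩ Ines ∩ Chen: 10:30-12:00, 16:00-21:00.
Imani ∩ Ines ∩ Chen ∩ Grace: 10:30-12:00, 16:00-20:30.
Imani ∩ Ines ∩ Chen ∩ Grace ∩ Erik: 10:30-12:00, 16:00-20:30.
Imani ∩ Ines ∩ Chen ∩ Grace ∩ Erik ∩ Carol: 10:30-12:00, 16:00-20:30.
So the common availability across everyone is 10:30-12:00, 16:00-20:30.
Summing the common windows: 90 + 270 = 360 minutes.

360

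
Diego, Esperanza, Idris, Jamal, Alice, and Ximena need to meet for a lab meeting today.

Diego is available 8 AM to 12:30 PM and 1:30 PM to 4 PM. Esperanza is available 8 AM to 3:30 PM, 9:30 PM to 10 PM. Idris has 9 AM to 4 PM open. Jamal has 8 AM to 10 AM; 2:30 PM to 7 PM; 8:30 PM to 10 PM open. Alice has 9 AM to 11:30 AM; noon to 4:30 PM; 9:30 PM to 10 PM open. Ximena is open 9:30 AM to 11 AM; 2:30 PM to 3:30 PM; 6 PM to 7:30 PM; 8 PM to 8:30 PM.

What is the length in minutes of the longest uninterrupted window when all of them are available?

60

Diego ∩ Esperanza: 08:00-12:30, 13:30-15:30.
Diego ∩ Esperanza ∩ Idris: 09:00-12:30, 13:30-15:30.
Diego ∩ Esperanza ∩ Idris ∩ Jamal: 09:00-10:00, 14:30-15:30.
Diego ∩ Esperanza ∩ Idris ∩ Jamal ∩ Alice: 09:00-10:00, 14:30-15:30.
Diego ∩ Esperanza ∩ Idris ∩ Jamal ∩ Alice ∩ Ximena: 09:30-10:00, 14:30-15:30.
The longest is 14:30-15:30 at 60 minutes.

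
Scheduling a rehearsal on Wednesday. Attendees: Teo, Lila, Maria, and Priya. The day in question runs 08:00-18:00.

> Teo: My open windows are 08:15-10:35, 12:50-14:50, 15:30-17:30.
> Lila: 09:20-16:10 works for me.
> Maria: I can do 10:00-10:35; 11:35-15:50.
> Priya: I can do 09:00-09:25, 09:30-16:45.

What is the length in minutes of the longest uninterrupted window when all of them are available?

Teo ∩ Lila: 09:20-10:35, 12:50-14:50, 15:30-16:10.
Teo ∩ Lila ∩ Maria: 10:00-10:35, 12:50-14:50, 15:30-15:50.
Teo ∩ Lila ∩ Maria ∩ Priya: 10:00-10:35, 12:50-14:50, 15:30-15:50.
The longest is 12:50-14:50 at 120 minutes.

120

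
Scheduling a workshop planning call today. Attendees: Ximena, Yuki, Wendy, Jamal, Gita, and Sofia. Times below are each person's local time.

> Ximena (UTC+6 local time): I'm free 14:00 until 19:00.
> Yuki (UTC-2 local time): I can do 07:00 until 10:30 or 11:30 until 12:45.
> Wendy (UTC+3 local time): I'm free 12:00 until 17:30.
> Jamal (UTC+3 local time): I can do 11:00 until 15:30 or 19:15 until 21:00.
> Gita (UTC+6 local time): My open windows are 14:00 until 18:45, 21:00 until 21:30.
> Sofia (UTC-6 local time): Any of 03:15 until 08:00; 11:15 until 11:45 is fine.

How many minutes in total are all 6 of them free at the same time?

Ximena in UTC: 08:00-13:00 (subtract 6h to convert from UTC+6).
Yuki in UTC: 09:00-12:30, 13:30-14:45 (add 2h to convert from UTC-2).
Wendy in UTC: 09:00-14:30 (subtract 3h to convert from UTC+3).
Jamal in UTC: 08:00-12:30, 16:15-18:00 (subtract 3h to convert from UTC+3).
Gita in UTC: 08:00-12:45, 15:00-15:30 (subtract 6h to convert from UTC+6).
Sofia in UTC: 09:15-14:00, 17:15-17:45 (add 6h to convert from UTC-6).
Ximena ∩ Yuki: 09:00-12:30.
Ximena ∩ Yuki ∩ Wendy: 09:00-12:30.
Ximena ∩ Yuki ∩ Wendy ∩ Jamal: 09:00-12:30.
Ximena ∩ Yuki ∩ Wendy ∩ Jamal ∩ Gita: 09:00-12:30.
Ximena ∩ Yuki ∩ Wendy ∩ Jamal ∩ Gita ∩ Sofia: 09:15-12:30.
That's a single block of 195 minutes.

195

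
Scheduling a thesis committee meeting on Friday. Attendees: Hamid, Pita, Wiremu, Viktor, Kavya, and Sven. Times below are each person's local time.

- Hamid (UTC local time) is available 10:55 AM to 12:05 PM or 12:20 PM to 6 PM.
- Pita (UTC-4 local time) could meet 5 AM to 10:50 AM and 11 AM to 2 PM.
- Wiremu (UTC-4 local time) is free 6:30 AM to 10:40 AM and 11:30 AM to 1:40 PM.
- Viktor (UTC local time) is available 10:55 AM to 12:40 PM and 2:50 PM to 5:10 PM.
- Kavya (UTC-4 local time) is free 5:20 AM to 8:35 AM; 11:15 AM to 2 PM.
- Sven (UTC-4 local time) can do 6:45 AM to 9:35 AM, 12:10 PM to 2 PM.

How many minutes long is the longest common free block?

Hamid in UTC: 10:55-12:05, 12:20-18:00.
Pita in UTC: 09:00-14:50, 15:00-18:00 (add 4h to convert from UTC-4).
Wiremu in UTC: 10:30-14:40, 15:30-17:40 (add 4h to convert from UTC-4).
Viktor in UTC: 10:55-12:40, 14:50-17:10.
Kavya in UTC: 09:20-12:35, 15:15-18:00 (add 4h to convert from UTC-4).
Sven in UTC: 10:45-13:35, 16:10-18:00 (add 4h to convert from UTC-4).
Hamid ∩ Pita: 10:55-12:05, 12:20-14:50, 15:00-18:00.
Hamid ∩ Pita ∩ Wiremu: 10:55-12:05, 12:20-14:40, 15:30-17:40.
Hamid ∩ Pita ∩ Wiremu ∩ Viktor: 10:55-12:05, 12:20-12:40, 15:30-17:10.
Hamid ∩ Pita ∩ Wiremu ∩ Viktor ∩ Kavya: 10:55-12:05, 12:20-12:35, 15:30-17:10.
Hamid ∩ Pita ∩ Wiremu ∩ Viktor ∩ Kavya ∩ Sven: 10:55-12:05, 12:20-12:35, 16:10-17:10.
The longest is 10:55-12:05 at 70 minutes.

70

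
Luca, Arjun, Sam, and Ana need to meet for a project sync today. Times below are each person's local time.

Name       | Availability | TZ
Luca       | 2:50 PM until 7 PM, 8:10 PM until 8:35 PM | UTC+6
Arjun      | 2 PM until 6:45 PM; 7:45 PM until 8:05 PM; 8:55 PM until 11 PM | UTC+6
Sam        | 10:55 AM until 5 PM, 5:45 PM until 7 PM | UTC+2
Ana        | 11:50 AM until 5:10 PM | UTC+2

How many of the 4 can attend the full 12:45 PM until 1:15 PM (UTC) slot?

Luca in UTC: 08:50-13:00, 14:10-14:35 (subtract 6h to convert from UTC+6).
Arjun in UTC: 08:00-12:45, 13:45-14:05, 14:55-17:00 (subtract 6h to convert from UTC+6).
Sam in UTC: 08:55-15:00, 15:45-17:00 (subtract 2h to convert from UTC+2).
Ana in UTC: 09:50-15:10 (subtract 2h to convert from UTC+2).
Sam and Ana can make the full 12:45-13:15 slot — that's 2.

2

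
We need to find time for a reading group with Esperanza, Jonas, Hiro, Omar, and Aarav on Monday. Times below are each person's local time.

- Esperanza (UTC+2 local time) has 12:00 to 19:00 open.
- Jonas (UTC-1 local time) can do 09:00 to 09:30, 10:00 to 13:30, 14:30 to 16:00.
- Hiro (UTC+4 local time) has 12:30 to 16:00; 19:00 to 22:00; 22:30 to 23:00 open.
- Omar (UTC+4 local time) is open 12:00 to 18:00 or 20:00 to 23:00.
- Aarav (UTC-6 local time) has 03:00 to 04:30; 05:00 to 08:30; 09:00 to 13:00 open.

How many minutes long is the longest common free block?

60

Esperanza in UTC: 10:00-17:00 (subtract 2h to convert from UTC+2).
Jonas in UTC: 10:00-10:30, 11:00-14:30, 15:30-17:00 (add 1h to convert from UTC-1).
Hiro in UTC: 08:30-12:00, 15:00-18:00, 18:30-19:00 (subtract 4h to convert from UTC+4).
Omar in UTC: 08:00-14:00, 16:00-19:00 (subtract 4h to convert from UTC+4).
Aarav in UTC: 09:00-10:30, 11:00-14:30, 15:00-19:00 (add 6h to convert from UTC-6).
Esperanza ∩ Jonas: 10:00-10:30, 11:00-14:30, 15:30-17:00.
Esperanza ∩ Jonas ∩ Hiro: 10:00-10:30, 11:00-12:00, 15:30-17:00.
Esperanza ∩ Jonas ∩ Hiro ∩ Omar: 10:00-10:30, 11:00-12:00, 16:00-17:00.
Esperanza ∩ Jonas ∩ Hiro ∩ Omar ∩ Aarav: 10:00-10:30, 11:00-12:00, 16:00-17:00.
So the common availability across everyone is 10:00-10:30, 11:00-12:00, 16:00-17:00.
The longest is 11:00-12:00 at 60 minutes.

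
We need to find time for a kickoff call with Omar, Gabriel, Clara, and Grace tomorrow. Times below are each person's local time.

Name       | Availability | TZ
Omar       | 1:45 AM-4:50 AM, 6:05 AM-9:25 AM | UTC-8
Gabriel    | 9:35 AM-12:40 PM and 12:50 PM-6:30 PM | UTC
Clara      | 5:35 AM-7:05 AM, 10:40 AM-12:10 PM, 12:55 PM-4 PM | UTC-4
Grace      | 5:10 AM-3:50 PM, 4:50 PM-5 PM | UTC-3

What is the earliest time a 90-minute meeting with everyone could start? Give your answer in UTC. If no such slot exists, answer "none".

14:40

Omar in UTC: 09:45-12:50, 14:05-17:25 (add 8h to convert from UTC-8).
Gabriel in UTC: 09:35-12:40, 12:50-18:30.
Clara in UTC: 09:35-11:05, 14:40-16:10, 16:55-20:00 (add 4h to convert from UTC-4).
Grace in UTC: 08:10-18:50, 19:50-20:00 (add 3h to convert from UTC-3).
Omar ∩ Gabriel: 09:45-12:40, 14:05-17:25.
Omar ∩ Gabriel ∩ Clara: 09:45-11:05, 14:40-16:10, 16:55-17:25.
Omar ∩ Gabriel ∩ Clara ∩ Grace: 09:45-11:05, 14:40-16:10, 16:55-17:25.
Those are the intersection windows.
The first common window of at least 90 minutes is 14:40-16:10, so the earliest start is 14:40.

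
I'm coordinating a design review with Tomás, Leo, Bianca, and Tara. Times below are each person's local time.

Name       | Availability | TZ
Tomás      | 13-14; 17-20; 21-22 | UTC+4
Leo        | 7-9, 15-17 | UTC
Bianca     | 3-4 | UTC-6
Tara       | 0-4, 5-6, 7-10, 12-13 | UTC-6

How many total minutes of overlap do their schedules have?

Tomás in UTC: 09:00-10:00, 13:00-16:00, 17:00-18:00 (subtract 4h to convert from UTC+4).
Leo in UTC: 07:00-09:00, 15:00-17:00.
Bianca in UTC: 09:00-10:00 (add 6h to convert from UTC-6).
Tara in UTC: 06:00-10:00, 11:00-12:00, 13:00-16:00, 18:00-19:00 (add 6h to convert from UTC-6).
Tomás ∩ Leo: 15:00-16:00.
Tomás ∩ Leo ∩ Bianca: ∅.
Tomás ∩ Leo ∩ Bianca ∩ Tara: ∅.
There is no time when everyone is free.
There is no common window, so the total is 0 minutes.

0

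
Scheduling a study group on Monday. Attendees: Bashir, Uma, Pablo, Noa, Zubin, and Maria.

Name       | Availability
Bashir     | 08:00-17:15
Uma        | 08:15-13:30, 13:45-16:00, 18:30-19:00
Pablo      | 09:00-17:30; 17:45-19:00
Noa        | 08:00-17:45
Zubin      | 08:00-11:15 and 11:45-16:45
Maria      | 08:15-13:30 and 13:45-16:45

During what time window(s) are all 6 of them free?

09:00-11:15, 11:45-13:30, 13:45-16:00

Bashir ∩ Uma: 08:15-13:30, 13:45-16:00.
Bashir ∩ Uma ∩ Pablo: 09:00-13:30, 13:45-16:00.
Bashir ∩ Uma ∩ Pablo ∩ Noa: 09:00-13:30, 13:45-16:00.
Bashir ∩ Uma ∩ Pablo ∩ Noa ∩ Zubin: 09:00-11:15, 11:45-13:30, 13:45-16:00.
Bashir ∩ Uma ∩ Pablo ∩ Noa ∩ Zubin ∩ Maria: 09:00-11:15, 11:45-13:30, 13:45-16:00.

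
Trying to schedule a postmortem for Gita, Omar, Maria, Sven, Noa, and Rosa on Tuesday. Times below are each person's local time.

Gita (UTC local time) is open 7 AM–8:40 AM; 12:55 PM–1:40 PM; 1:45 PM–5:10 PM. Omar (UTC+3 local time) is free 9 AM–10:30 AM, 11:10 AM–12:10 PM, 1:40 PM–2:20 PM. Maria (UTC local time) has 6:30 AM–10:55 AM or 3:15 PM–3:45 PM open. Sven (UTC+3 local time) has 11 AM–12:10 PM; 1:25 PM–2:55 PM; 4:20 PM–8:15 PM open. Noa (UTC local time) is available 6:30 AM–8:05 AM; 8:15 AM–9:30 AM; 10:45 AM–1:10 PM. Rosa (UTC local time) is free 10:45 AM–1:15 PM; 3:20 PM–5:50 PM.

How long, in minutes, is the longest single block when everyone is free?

0

Gita in UTC: 07:00-08:40, 12:55-13:40, 13:45-17:10.
Omar in UTC: 06:00-07:30, 08:10-09:10, 10:40-11:20 (subtract 3h to convert from UTC+3).
Maria in UTC: 06:30-10:55, 15:15-15:45.
Sven in UTC: 08:00-09:10, 10:25-11:55, 13:20-17:15 (subtract 3h to convert from UTC+3).
Noa in UTC: 06:30-08:05, 08:15-09:30, 10:45-13:10.
Rosa in UTC: 10:45-13:15, 15:20-17:50.
Gita ∩ Omar: 07:00-07:30, 08:10-08:40.
Gita ∩ Omar ∩ Maria: 07:00-07:30, 08:10-08:40.
Gita ∩ Omar ∩ Maria ∩ Sven: 08:10-08:40.
Gita ∩ Omar ∩ Maria ∩ Sven ∩ Noa: 08:15-08:40.
Gita ∩ Omar ∩ Maria ∩ Sven ∩ Noa ∩ Rosa: ∅.
There is no time when everyone is free.
No common window exists, so the longest block is 0 minutes.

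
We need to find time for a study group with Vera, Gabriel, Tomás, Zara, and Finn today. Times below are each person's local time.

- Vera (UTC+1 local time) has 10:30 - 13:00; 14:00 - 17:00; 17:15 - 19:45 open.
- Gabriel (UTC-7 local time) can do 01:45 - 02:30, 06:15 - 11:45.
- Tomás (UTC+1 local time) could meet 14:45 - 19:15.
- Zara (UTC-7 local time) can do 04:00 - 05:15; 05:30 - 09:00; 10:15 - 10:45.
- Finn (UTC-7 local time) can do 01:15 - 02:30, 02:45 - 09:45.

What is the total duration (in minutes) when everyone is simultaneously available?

Vera in UTC: 09:30-12:00, 13:00-16:00, 16:15-18:45 (subtract 1h to convert from UTC+1).
Gabriel in UTC: 08:45-09:30, 13:15-18:45 (add 7h to convert from UTC-7).
Tomás in UTC: 13:45-18:15 (subtract 1h to convert from UTC+1).
Zara in UTC: 11:00-12:15, 12:30-16:00, 17:15-17:45 (add 7h to convert from UTC-7).
Finn in UTC: 08:15-09:30, 09:45-16:45 (add 7h to convert from UTC-7).
Vera ∩ Gabriel: 13:15-16:00, 16:15-18:45.
Vera ∩ Gabriel ∩ Tomás: 13:45-16:00, 16:15-18:15.
Vera ∩ Gabriel ∩ Tomás ∩ Zara: 13:45-16:00, 17:15-17:45.
Vera ∩ Gabriel ∩ Tomás ∩ Zara ∩ Finn: 13:45-16:00.
So the common availability across everyone is 13:45-16:00.
That's a single block of 135 minutes.

135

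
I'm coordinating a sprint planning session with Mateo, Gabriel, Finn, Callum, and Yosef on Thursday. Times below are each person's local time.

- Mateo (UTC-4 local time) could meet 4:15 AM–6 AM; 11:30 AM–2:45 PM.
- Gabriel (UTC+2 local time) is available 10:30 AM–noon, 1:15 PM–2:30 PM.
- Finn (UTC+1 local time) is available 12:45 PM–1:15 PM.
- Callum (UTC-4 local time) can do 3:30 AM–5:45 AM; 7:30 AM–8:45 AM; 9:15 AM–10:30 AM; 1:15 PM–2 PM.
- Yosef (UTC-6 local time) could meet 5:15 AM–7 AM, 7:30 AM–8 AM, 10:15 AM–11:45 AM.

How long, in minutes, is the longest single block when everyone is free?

0

Mateo in UTC: 08:15-10:00, 15:30-18:45 (add 4h to convert from UTC-4).
Gabriel in UTC: 08:30-10:00, 11:15-12:30 (subtract 2h to convert from UTC+2).
Finn in UTC: 11:45-12:15 (subtract 1h to convert from UTC+1).
Callum in UTC: 07:30-09:45, 11:30-12:45, 13:15-14:30, 17:15-18:00 (add 4h to convert from UTC-4).
Yosef in UTC: 11:15-13:00, 13:30-14:00, 16:15-17:45 (add 6h to convert from UTC-6).
Mateo ∩ Gabriel: 08:30-10:00.
Mateo ∩ Gabriel ∩ Finn: ∅.
Mateo ∩ Gabriel ∩ Finn ∩ Callum: ∅.
Mateo ∩ Gabriel ∩ Finn ∩ Callum ∩ Yosef: ∅.
There is no time when everyone is free.
No common window exists, so the longest block is 0 minutes.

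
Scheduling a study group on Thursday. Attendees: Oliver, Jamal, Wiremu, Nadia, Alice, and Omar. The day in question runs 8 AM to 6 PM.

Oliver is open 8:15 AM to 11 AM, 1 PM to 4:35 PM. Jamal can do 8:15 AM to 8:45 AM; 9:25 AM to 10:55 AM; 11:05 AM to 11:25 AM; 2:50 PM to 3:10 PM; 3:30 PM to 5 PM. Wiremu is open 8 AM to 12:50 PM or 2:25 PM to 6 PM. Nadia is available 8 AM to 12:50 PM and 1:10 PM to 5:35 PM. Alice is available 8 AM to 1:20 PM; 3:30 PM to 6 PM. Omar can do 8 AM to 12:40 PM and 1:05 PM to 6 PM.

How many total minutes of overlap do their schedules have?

Oliver ∩ Jamal: 08:15-08:45, 09:25-10:55, 14:50-15:10, 15:30-16:35.
Oliver ∩ Jamal ∩ Wiremu: 08:15-08:45, 09:25-10:55, 14:50-15:10, 15:30-16:35.
Oliver ∩ Jamal ∩ Wiremu ∩ Nadia: 08:15-08:45, 09:25-10:55, 14:50-15:10, 15:30-16:35.
Oliver ∩ Jamal ∩ Wiremu ∩ Nadia ∩ Alice: 08:15-08:45, 09:25-10:55, 15:30-16:35.
Oliver ∩ Jamal ∩ Wiremu ∩ Nadia ∩ Alice ∩ Omar: 08:15-08:45, 09:25-10:55, 15:30-16:35.
Summing the common windows: 30 + 90 + 65 = 185 minutes.

185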